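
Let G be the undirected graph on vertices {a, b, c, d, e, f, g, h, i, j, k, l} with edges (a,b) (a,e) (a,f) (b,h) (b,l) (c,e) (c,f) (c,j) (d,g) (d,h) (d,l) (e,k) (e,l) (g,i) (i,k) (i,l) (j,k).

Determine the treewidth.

A width-3 tree decomposition is:
Bags: B1 = {a, c, f, j}  B2 = {a, c, e, j}  B3 = {a, e, j, k}  B4 = {a, b, e, k}  B5 = {b, e, k, l}  B6 = {b, i, k, l}  B7 = {b, h, i, l}  B8 = {d, h, i, l}  B9 = {d, g, h, i}
Tree: B1–B2, B2–B3, B3–B4, B4–B5, B5–B6, B6–B7, B7–B8, B8–B9
Each bag holds 4 vertices, so the decomposition has width 3, which upper-bounds the treewidth. For the lower bound: the 4 vertex sets {c,f,j}, {a}, {e}, {b,i,k,l} are disjoint, each induces a connected subgraph, and every pair is joined by at least one edge of G. Contracting each set to a single vertex therefore yields K_{4} as a minor, and since treewidth is minor-monotone, tw(G) ≥ tw(K_{4}) = 3. Therefore the treewidth is 3.

3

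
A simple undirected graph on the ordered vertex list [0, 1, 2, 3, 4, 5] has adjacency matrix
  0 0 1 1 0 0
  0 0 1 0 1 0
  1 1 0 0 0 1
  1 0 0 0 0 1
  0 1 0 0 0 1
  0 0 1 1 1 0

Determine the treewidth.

A width-2 tree decomposition is:
Bags: B1 = {0, 3, 5}  B2 = {0, 2, 5}  B3 = {2, 4, 5}  B4 = {1, 2, 4}
Tree: B1–B2, B2–B3, B3–B4
Every bag has size at most 3, so the width is 3 − 1 = 2 and tw(G) ≤ 2. The edges 3–0–2–5–3 form a cycle, so G is not a tree and its treewidth is at least 2. Hence tw(G) = 2 exactly.

2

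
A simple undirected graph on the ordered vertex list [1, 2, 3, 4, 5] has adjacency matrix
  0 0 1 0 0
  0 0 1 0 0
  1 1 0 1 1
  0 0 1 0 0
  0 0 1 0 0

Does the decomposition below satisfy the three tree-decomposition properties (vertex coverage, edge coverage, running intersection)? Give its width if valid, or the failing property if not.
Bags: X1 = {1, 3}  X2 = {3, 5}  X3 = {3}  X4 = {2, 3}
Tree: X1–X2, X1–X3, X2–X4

No — vertex 4 appears in no bag.

A tree decomposition must satisfy three properties: every vertex lies in some bag; for every edge, both endpoints lie together in some bag; and for every vertex, the bags containing it form a connected subtree. Here vertex 4 appears in no bag, so the decomposition is invalid.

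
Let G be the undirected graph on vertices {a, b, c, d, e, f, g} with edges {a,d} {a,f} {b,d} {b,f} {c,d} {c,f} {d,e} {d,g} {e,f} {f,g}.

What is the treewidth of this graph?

2

A width-2 tree decomposition is:
Bags: B1 = {d, e, f}  B2 = {b, d, f}  B3 = {d, f, g}  B4 = {c, d, f}  B5 = {a, d, f}
Tree: B1–B2, B2–B3, B3–B4, B4–B5
Every bag has size at most 3, so the width is 3 − 1 = 2 and tw(G) ≤ 2. Since d–e–f–b–d is a cycle in G, G is not acyclic. Forests are exactly the graphs of treewidth ≤ 1, so tw(G) ≥ 2. Therefore the treewidth is 2.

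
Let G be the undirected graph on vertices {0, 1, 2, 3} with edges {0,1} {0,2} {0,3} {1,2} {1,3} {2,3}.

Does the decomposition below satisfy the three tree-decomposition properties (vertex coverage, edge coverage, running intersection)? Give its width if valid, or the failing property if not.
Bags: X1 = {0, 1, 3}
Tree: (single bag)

A tree decomposition must satisfy three properties: every vertex lies in some bag; for every edge, both endpoints lie together in some bag; and for every vertex, the bags containing it form a connected subtree. Here vertex 2 appears in no bag, so the decomposition is invalid.

No — vertex 2 appears in no bag.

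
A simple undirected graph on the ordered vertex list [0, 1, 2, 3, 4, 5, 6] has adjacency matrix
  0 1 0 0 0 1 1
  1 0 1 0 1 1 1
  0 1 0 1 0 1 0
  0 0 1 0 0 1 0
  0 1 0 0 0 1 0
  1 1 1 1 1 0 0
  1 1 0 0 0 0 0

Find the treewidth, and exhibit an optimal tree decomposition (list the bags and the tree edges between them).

Each bag holds 3 vertices, so the decomposition has width 2, which upper-bounds the treewidth. Conversely, {0, 1, 5} is a clique of size 3, and the vertices of any clique must share a bag in every tree decomposition; so some bag has ≥ 3 vertices and tw(G) ≥ 2. Hence tw(G) = 2 exactly.

Treewidth 2.
One optimal decomposition is:
Bags: B1 = {1, 4, 5}  B2 = {1, 2, 5}  B3 = {2, 3, 5}  B4 = {0, 1, 5}  B5 = {0, 1, 6}
Tree: B1–B2, B2–B3, B1–B4, B4–B5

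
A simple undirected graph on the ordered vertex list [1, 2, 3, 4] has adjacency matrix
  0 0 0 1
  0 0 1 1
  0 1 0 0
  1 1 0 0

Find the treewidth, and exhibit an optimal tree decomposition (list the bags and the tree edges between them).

The largest bag has 2 vertices, giving width 1; this decomposition certifies tw(G) ≤ 1. Since G has at least one edge (e.g. 3–2), it is not an edgeless graph, so tw(G) ≥ 1. Hence tw(G) = 1 exactly.

Treewidth 1.
One such decomposition:
Bags: B1 = {2, 3}  B2 = {2, 4}  B3 = {1, 4}
Tree: B1–B2, B2–B3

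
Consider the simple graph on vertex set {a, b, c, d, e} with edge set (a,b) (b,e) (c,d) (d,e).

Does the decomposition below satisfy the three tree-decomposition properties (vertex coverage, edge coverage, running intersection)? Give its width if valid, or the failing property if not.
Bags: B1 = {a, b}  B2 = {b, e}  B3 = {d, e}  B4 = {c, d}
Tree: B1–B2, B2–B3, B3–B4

Yes; width 1.

Vertex coverage: the bags together contain {a, b, c, d, e}, the full vertex set. Edge coverage: each edge of G has both endpoints in at least one bag. Running intersection: for every vertex, the bags containing it form a connected subtree. All three properties hold, so this is a valid tree decomposition of width max|bag| − 1 = 1, and hence tw(G) ≤ 1.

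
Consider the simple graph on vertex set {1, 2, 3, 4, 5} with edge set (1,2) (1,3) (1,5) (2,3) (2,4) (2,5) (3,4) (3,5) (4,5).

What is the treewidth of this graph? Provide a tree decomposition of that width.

Each bag holds 4 vertices, so the decomposition has width 3, which upper-bounds the treewidth. On the other hand G contains the 4-clique {1, 2, 3, 5}. A clique must lie in a single bag of any decomposition, so no decomposition can have width below 3. The upper and lower bounds meet at 3, so that is the treewidth.

Treewidth 3.
One such decomposition:
Bags: B1 = {1, 2, 3, 5}  B2 = {2, 3, 4, 5}
Tree: B1–B2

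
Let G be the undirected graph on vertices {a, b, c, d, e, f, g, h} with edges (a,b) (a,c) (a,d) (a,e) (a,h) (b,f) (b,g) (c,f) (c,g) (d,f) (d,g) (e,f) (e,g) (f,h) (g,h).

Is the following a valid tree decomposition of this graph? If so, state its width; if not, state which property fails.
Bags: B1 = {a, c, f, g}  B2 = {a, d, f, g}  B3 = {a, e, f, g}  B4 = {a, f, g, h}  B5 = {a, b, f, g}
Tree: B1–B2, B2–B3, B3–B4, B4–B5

Yes; width 3.

Vertex coverage: the bags together contain {a, b, c, d, e, f, g, h}, the full vertex set. Edge coverage: each edge of G has both endpoints in at least one bag. Running intersection: for every vertex, the bags containing it form a connected subtree. All three properties hold, so this is a valid tree decomposition of width max|bag| − 1 = 3, and hence tw(G) ≤ 3.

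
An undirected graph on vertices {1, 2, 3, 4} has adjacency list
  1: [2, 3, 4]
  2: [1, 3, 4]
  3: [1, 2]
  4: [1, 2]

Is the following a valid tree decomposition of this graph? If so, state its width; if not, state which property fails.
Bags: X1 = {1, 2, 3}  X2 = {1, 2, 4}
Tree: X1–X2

Yes; width 2.

Every vertex of G appears in some bag (union = {1, 2, 3, 4}); every edge is covered by a bag; and for each vertex v the set of bags containing v is connected in the bag tree. The decomposition is therefore valid. The largest bag has 3 vertices, so the width is 2.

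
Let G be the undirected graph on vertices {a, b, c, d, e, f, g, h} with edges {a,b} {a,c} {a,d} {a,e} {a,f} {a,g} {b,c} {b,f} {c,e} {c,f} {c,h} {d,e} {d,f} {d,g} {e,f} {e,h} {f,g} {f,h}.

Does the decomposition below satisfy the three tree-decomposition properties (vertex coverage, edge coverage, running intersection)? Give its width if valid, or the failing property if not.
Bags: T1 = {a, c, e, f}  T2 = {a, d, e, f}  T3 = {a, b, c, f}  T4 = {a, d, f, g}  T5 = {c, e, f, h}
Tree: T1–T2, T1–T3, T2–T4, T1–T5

Yes; width 3.

Vertex coverage: the bags together contain {a, b, c, d, e, f, g, h}, the full vertex set. Edge coverage: each edge of G has both endpoints in at least one bag. Running intersection: for every vertex, the bags containing it form a connected subtree. All three properties hold, so this is a valid tree decomposition of width max|bag| − 1 = 3, and hence tw(G) ≤ 3.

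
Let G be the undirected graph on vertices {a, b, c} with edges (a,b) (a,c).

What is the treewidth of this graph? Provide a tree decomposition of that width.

Each bag holds 2 vertices, so the decomposition has width 1, which upper-bounds the treewidth. G has an edge, so its treewidth is at least 1. Combining the bounds, tw(G) = 1.

Treewidth 1.
Bags: B1 = {a, c}  B2 = {a, b}
Tree: B1–B2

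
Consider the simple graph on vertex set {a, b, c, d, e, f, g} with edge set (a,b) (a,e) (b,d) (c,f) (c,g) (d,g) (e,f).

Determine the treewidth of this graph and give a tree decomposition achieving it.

Each bag holds 3 vertices, so the decomposition has width 2, which upper-bounds the treewidth. Since a–e–f–c–g–d–b–a is a cycle in G, G is not acyclic. Forests are exactly the graphs of treewidth ≤ 1, so tw(G) ≥ 2. Hence tw(G) = 2 exactly.

Treewidth 2.
One such decomposition:
Bags: B1 = {a, e, f}  B2 = {a, c, f}  B3 = {a, c, g}  B4 = {a, d, g}  B5 = {a, b, d}
Tree: B1–B2, B2–B3, B3–B4, B4–B5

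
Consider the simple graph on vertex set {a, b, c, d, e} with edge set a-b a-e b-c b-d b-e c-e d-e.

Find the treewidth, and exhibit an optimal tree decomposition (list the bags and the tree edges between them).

Treewidth 2.
One such decomposition:
Bags: B1 = {b, c, e}  B2 = {a, b, e}  B3 = {b, d, e}
Tree: B1–B2, B1–B3

Every bag has size at most 3, so the width is 3 − 1 = 2 and tw(G) ≤ 2. Conversely, {b, d, e} is a clique of size 3, and the vertices of any clique must share a bag in every tree decomposition; so some bag has ≥ 3 vertices and tw(G) ≥ 2. Hence tw(G) = 2 exactly.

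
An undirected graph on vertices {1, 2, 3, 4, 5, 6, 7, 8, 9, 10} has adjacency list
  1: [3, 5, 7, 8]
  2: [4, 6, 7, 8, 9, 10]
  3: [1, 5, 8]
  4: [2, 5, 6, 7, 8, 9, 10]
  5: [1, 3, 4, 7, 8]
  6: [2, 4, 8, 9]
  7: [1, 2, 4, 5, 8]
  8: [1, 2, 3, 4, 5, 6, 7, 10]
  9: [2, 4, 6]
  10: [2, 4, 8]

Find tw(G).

3

A width-3 tree decomposition is:
Bags: B1 = {2, 4, 6, 8}  B2 = {2, 4, 7, 8}  B3 = {4, 5, 7, 8}  B4 = {1, 5, 7, 8}  B5 = {2, 4, 6, 9}  B6 = {1, 3, 5, 8}  B7 = {2, 4, 8, 10}
Tree: B1–B2, B2–B3, B3–B4, B1–B5, B4–B6, B1–B7
The largest bag has 4 vertices, giving width 3; this decomposition certifies tw(G) ≤ 3. On the other hand G contains the 4-clique {1, 3, 5, 8}. A clique must lie in a single bag of any decomposition, so no decomposition can have width below 3. The upper and lower bounds meet at 3, so that is the treewidth.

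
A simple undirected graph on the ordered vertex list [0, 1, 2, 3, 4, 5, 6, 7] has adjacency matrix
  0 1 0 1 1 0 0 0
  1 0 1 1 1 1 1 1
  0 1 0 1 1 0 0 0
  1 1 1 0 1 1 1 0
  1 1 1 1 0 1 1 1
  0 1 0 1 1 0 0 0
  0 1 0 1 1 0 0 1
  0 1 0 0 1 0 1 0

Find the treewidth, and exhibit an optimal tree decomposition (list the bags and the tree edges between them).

Treewidth 3.
Bags: B1 = {1, 2, 3, 4}  B2 = {1, 3, 4, 5}  B3 = {0, 1, 3, 4}  B4 = {1, 3, 4, 6}  B5 = {1, 4, 6, 7}
Tree: B1–B2, B1–B3, B1–B4, B4–B5

Every bag has size at most 4, so the width is 4 − 1 = 3 and tw(G) ≤ 3. For the lower bound, the 4 vertices {0, 1, 3, 4} are pairwise adjacent, and any tree decomposition puts a clique entirely inside one bag — forcing width ≥ 3. Combining the bounds, tw(G) = 3.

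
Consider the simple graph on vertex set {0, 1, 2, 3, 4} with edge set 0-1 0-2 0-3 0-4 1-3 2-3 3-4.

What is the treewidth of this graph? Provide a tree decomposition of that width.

Treewidth 2.
One optimal decomposition is:
Bags: B1 = {0, 3, 4}  B2 = {0, 2, 3}  B3 = {0, 1, 3}
Tree: B1–B2, B2–B3

The largest bag has 3 vertices, giving width 2; this decomposition certifies tw(G) ≤ 2. Conversely, {0, 1, 3} is a clique of size 3, and the vertices of any clique must share a bag in every tree decomposition; so some bag has ≥ 3 vertices and tw(G) ≥ 2. The upper and lower bounds meet at 2, so that is the treewidth.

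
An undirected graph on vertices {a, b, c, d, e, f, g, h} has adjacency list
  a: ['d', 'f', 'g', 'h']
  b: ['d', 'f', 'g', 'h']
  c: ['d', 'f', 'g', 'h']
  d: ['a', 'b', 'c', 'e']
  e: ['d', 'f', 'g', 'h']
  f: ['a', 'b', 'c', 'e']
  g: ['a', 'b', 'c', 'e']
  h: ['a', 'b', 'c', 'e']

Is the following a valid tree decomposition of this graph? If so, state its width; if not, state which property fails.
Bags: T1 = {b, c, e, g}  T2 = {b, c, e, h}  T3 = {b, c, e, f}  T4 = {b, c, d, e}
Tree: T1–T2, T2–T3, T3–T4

No — vertex a appears in no bag.

A tree decomposition must satisfy three properties: every vertex lies in some bag; for every edge, both endpoints lie together in some bag; and for every vertex, the bags containing it form a connected subtree. Here vertex a appears in no bag, so the decomposition is invalid.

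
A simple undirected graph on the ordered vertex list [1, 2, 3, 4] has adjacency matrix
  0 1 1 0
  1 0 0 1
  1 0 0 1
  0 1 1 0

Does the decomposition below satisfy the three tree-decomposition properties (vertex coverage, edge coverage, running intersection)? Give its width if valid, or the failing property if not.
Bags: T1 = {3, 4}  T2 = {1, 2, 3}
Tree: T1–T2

A tree decomposition must satisfy three properties: every vertex lies in some bag; for every edge, both endpoints lie together in some bag; and for every vertex, the bags containing it form a connected subtree. Here edge (2,4) lies in no bag, so the decomposition is invalid.

No — edge (2,4) lies in no bag.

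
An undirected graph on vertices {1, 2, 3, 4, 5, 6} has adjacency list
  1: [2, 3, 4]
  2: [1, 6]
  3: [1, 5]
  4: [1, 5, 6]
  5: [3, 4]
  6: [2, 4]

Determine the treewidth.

A width-2 tree decomposition is:
Bags: B1 = {2, 4, 6}  B2 = {1, 2, 4}  B3 = {1, 4, 5}  B4 = {1, 3, 5}
Tree: B1–B2, B2–B3, B3–B4
Each bag holds 3 vertices, so the decomposition has width 2, which upper-bounds the treewidth. The edges 6–2–1–4–6 form a cycle, so G is not a tree and its treewidth is at least 2. The upper and lower bounds meet at 2, so that is the treewidth.

2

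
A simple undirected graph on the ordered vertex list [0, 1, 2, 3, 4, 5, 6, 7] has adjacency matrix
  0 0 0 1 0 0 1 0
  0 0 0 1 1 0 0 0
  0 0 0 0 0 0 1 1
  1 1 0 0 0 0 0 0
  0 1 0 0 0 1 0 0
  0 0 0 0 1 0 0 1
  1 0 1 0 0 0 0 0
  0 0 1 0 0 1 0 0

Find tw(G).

A width-2 tree decomposition is:
Bags: B1 = {0, 1, 3}  B2 = {0, 1, 4}  B3 = {0, 4, 5}  B4 = {0, 5, 7}  B5 = {0, 2, 7}  B6 = {0, 2, 6}
Tree: B1–B2, B2–B3, B3–B4, B4–B5, B5–B6
The largest bag has 3 vertices, giving width 2; this decomposition certifies tw(G) ≤ 2. For the lower bound, G contains the cycle 0–3–1–4–5–7–2–6–0, so G is not a forest; only forests have treewidth ≤ 1, hence tw(G) ≥ 2. Therefore the treewidth is 2.

2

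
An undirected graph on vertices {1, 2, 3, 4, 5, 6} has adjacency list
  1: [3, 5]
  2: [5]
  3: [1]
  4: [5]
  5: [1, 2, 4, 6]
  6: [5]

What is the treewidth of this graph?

A width-1 tree decomposition is:
Bags: B1 = {1, 5}  B2 = {1, 3}  B3 = {5, 6}  B4 = {2, 5}  B5 = {4, 5}
Tree: B1–B2, B1–B3, B1–B4, B4–B5
Each bag holds 2 vertices, so the decomposition has width 1, which upper-bounds the treewidth. G has an edge, so its treewidth is at least 1. Therefore the treewidth is 1.

1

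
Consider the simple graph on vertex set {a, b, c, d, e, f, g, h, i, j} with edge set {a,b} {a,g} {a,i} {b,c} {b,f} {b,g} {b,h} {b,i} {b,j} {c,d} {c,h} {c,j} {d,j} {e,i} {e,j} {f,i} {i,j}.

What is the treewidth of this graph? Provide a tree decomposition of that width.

Every bag has size at most 3, so the width is 3 − 1 = 2 and tw(G) ≤ 2. Conversely, {c, d, j} is a clique of size 3, and the vertices of any clique must share a bag in every tree decomposition; so some bag has ≥ 3 vertices and tw(G) ≥ 2. Hence tw(G) = 2 exactly.

Treewidth 2.
One optimal decomposition is:
Bags: B1 = {b, c, j}  B2 = {b, i, j}  B3 = {c, d, j}  B4 = {a, b, i}  B5 = {a, b, g}  B6 = {b, f, i}  B7 = {b, c, h}  B8 = {e, i, j}
Tree: B1–B2, B1–B3, B2–B4, B4–B5, B4–B6, B1–B7, B2–B8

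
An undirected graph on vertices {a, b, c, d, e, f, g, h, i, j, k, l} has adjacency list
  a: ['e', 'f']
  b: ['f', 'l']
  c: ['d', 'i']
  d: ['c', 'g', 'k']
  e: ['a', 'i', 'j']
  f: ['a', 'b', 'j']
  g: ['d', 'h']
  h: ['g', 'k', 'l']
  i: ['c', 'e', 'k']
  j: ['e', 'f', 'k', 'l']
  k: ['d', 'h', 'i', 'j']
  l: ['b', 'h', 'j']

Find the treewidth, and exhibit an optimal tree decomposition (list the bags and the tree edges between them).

Each bag holds 4 vertices, so the decomposition has width 3, which upper-bounds the treewidth. For the lower bound: the 4 vertex sets {c,d,g}, {i}, {k}, {e,h,j,l} are disjoint, each induces a connected subgraph, and every pair is joined by at least one edge of G. Contracting each set to a single vertex therefore yields K_{4} as a minor, and since treewidth is minor-monotone, tw(G) ≥ tw(K_{4}) = 3. Therefore the treewidth is 3.

Treewidth 3.
Bags: B1 = {c, d, g, i}  B2 = {d, g, i, k}  B3 = {g, h, i, k}  B4 = {e, h, i, k}  B5 = {e, h, j, k}  B6 = {e, h, j, l}  B7 = {a, e, j, l}  B8 = {a, f, j, l}  B9 = {a, b, f, l}
Tree: B1–B2, B2–B3, B3–B4, B4–B5, B5–B6, B6–B7, B7–B8, B8–B9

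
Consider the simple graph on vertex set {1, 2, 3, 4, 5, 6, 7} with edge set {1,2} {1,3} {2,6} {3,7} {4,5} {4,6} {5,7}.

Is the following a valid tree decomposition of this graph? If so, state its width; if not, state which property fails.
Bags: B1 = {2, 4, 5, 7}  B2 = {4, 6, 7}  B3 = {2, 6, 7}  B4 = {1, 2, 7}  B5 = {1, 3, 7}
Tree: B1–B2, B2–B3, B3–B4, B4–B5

A tree decomposition must satisfy three properties: every vertex lies in some bag; for every edge, both endpoints lie together in some bag; and for every vertex, the bags containing it form a connected subtree. Here bags containing vertex 2 are not connected in the tree, so the decomposition is invalid.

No — bags containing vertex 2 are not connected in the tree.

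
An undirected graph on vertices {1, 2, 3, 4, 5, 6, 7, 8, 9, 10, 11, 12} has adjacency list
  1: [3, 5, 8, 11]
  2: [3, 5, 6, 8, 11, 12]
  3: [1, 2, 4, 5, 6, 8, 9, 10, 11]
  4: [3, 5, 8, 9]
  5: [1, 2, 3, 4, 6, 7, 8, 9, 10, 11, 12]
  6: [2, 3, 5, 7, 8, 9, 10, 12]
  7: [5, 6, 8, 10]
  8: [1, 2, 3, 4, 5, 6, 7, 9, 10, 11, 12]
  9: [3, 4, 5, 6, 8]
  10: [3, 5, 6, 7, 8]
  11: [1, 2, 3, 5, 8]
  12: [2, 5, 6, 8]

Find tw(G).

4

A width-4 tree decomposition is:
Bags: B1 = {3, 5, 6, 8, 9}  B2 = {3, 4, 5, 8, 9}  B3 = {2, 3, 5, 6, 8}  B4 = {3, 5, 6, 8, 10}  B5 = {5, 6, 7, 8, 10}  B6 = {2, 3, 5, 8, 11}  B7 = {2, 5, 6, 8, 12}  B8 = {1, 3, 5, 8, 11}
Tree: B1–B2, B1–B3, B1–B4, B4–B5, B3–B6, B3–B7, B6–B8
Each bag holds 5 vertices, so the decomposition has width 4, which upper-bounds the treewidth. On the other hand G contains the 5-clique {1, 3, 5, 8, 11}. A clique must lie in a single bag of any decomposition, so no decomposition can have width below 4. The upper and lower bounds meet at 4, so that is the treewidth.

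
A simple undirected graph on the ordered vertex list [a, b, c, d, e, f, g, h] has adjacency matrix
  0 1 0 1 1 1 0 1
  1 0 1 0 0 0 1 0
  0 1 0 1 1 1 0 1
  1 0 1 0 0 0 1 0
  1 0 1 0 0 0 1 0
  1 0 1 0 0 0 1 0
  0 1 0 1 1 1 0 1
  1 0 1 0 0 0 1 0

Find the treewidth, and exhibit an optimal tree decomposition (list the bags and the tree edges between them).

Treewidth 3.
One such decomposition:
Bags: B1 = {a, c, g, h}  B2 = {a, b, c, g}  B3 = {a, c, d, g}  B4 = {a, c, f, g}  B5 = {a, c, e, g}
Tree: B1–B2, B2–B3, B3–B4, B4–B5

Every bag has size at most 4, so the width is 4 − 1 = 3 and tw(G) ≤ 3. For the lower bound: the 4 vertex sets {g,h}, {b,c}, {a}, {d} are disjoint, each induces a connected subgraph, and every pair is joined by at least one edge of G. Contracting each set to a single vertex therefore yields K_{4} as a minor, and since treewidth is minor-monotone, tw(G) ≥ tw(K_{4}) = 3. Therefore the treewidth is 3.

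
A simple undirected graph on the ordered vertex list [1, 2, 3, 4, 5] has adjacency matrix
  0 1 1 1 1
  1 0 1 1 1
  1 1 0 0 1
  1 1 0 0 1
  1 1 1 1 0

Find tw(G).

3

A width-3 tree decomposition is:
Bags: B1 = {1, 2, 3, 5}  B2 = {1, 2, 4, 5}
Tree: B1–B2
Each bag holds 4 vertices, so the decomposition has width 3, which upper-bounds the treewidth. For the lower bound, the 4 vertices {1, 2, 3, 5} are pairwise adjacent, and any tree decomposition puts a clique entirely inside one bag — forcing width ≥ 3. Hence tw(G) = 3 exactly.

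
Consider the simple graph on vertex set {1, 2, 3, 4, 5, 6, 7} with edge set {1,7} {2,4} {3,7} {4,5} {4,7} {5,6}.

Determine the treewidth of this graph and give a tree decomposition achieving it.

Every bag has size at most 2, so the width is 2 − 1 = 1 and tw(G) ≤ 1. Any graph with an edge has treewidth ≥ 1, and G has the edge 5–4. Hence tw(G) = 1 exactly.

Treewidth 1.
One such decomposition:
Bags: B1 = {4, 5}  B2 = {4, 7}  B3 = {3, 7}  B4 = {1, 7}  B5 = {5, 6}  B6 = {2, 4}
Tree: B1–B2, B2–B3, B2–B4, B1–B5, B1–B6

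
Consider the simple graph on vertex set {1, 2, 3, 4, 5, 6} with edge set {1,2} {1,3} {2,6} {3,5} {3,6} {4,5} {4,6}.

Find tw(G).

2

A width-2 tree decomposition is:
Bags: B1 = {1, 2, 6}  B2 = {1, 3, 6}  B3 = {3, 4, 6}  B4 = {3, 4, 5}
Tree: B1–B2, B2–B3, B3–B4
Every bag has size at most 3, so the width is 3 − 1 = 2 and tw(G) ≤ 2. The edges 2–1–3–6–2 form a cycle, so G is not a tree and its treewidth is at least 2. The upper and lower bounds meet at 2, so that is the treewidth.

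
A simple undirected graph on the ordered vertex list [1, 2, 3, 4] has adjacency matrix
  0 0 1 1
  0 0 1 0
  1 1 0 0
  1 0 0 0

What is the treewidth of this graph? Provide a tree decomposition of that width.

Treewidth 1.
One optimal decomposition is:
Bags: B1 = {1, 4}  B2 = {1, 3}  B3 = {2, 3}
Tree: B1–B2, B2–B3

Every bag has size at most 2, so the width is 2 − 1 = 1 and tw(G) ≤ 1. G has an edge, so its treewidth is at least 1. Hence tw(G) = 1 exactly.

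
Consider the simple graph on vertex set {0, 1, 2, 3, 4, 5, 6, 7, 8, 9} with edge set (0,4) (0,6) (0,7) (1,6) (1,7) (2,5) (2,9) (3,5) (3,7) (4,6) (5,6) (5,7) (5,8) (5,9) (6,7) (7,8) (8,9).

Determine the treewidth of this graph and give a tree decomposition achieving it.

Treewidth 2.
Bags: B1 = {5, 8, 9}  B2 = {5, 7, 8}  B3 = {5, 6, 7}  B4 = {1, 6, 7}  B5 = {0, 6, 7}  B6 = {2, 5, 9}  B7 = {3, 5, 7}  B8 = {0, 4, 6}
Tree: B1–B2, B2–B3, B3–B4, B3–B5, B1–B6, B2–B7, B5–B8

Every bag has size at most 3, so the width is 3 − 1 = 2 and tw(G) ≤ 2. For the lower bound, the 3 vertices {0, 4, 6} are pairwise adjacent, and any tree decomposition puts a clique entirely inside one bag — forcing width ≥ 2. Therefore the treewidth is 2.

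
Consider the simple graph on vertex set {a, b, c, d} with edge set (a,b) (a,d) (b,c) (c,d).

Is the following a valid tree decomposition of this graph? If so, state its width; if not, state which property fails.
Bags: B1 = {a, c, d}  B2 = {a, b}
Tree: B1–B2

A tree decomposition must satisfy three properties: every vertex lies in some bag; for every edge, both endpoints lie together in some bag; and for every vertex, the bags containing it form a connected subtree. Here edge (c,b) lies in no bag, so the decomposition is invalid.

No — edge (c,b) lies in no bag.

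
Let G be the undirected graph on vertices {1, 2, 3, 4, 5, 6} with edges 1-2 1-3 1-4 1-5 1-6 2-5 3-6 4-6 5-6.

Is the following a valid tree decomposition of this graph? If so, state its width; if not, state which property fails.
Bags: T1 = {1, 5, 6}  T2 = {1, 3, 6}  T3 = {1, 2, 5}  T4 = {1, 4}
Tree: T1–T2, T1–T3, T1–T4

No — edge (6,4) lies in no bag.

A tree decomposition must satisfy three properties: every vertex lies in some bag; for every edge, both endpoints lie together in some bag; and for every vertex, the bags containing it form a connected subtree. Here edge (6,4) lies in no bag, so the decomposition is invalid.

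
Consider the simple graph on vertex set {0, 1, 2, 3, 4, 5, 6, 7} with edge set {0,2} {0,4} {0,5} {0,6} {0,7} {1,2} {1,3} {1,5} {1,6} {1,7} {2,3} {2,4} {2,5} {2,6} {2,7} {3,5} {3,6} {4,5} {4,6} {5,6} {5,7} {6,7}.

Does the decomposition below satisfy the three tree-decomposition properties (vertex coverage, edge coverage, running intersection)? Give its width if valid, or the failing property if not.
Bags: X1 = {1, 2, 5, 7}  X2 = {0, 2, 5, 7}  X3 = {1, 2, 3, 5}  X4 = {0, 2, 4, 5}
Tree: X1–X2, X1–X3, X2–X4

A tree decomposition must satisfy three properties: every vertex lies in some bag; for every edge, both endpoints lie together in some bag; and for every vertex, the bags containing it form a connected subtree. Here vertex 6 appears in no bag, so the decomposition is invalid.

No — vertex 6 appears in no bag.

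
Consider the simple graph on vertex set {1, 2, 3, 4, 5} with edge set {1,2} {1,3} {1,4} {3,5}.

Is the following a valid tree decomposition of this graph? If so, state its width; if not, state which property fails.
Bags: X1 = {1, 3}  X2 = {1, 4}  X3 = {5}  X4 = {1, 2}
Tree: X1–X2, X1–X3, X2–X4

No — edge (3,5) lies in no bag.

A tree decomposition must satisfy three properties: every vertex lies in some bag; for every edge, both endpoints lie together in some bag; and for every vertex, the bags containing it form a connected subtree. Here edge (3,5) lies in no bag, so the decomposition is invalid.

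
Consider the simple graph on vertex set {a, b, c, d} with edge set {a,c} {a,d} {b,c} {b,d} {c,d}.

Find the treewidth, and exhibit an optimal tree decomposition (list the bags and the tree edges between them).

Treewidth 2.
Bags: B1 = {a, c, d}  B2 = {b, c, d}
Tree: B1–B2

Every bag has size at most 3, so the width is 3 − 1 = 2 and tw(G) ≤ 2. On the other hand G contains the 3-clique {a, c, d}. A clique must lie in a single bag of any decomposition, so no decomposition can have width below 2. Hence tw(G) = 2 exactly.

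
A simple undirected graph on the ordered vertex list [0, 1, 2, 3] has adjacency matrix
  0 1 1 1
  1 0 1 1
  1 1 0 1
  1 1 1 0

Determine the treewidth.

3

A width-3 tree decomposition is:
Bags: B1 = {0, 1, 2, 3}
Tree: (single bag)
A single bag containing all 4 vertices is trivially a valid decomposition of width 3. For the lower bound, the 4 vertices {0, 1, 2, 3} are pairwise adjacent, and any tree decomposition puts a clique entirely inside one bag — forcing width ≥ 3. Therefore the treewidth is 3.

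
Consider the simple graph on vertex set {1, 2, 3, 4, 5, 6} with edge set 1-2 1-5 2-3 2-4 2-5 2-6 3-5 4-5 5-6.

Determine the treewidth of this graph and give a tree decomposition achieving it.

The largest bag has 3 vertices, giving width 2; this decomposition certifies tw(G) ≤ 2. For the lower bound, the 3 vertices {1, 2, 5} are pairwise adjacent, and any tree decomposition puts a clique entirely inside one bag — forcing width ≥ 2. Hence tw(G) = 2 exactly.

Treewidth 2.
One such decomposition:
Bags: B1 = {2, 5, 6}  B2 = {2, 3, 5}  B3 = {1, 2, 5}  B4 = {2, 4, 5}
Tree: B1–B2, B2–B3, B2–B4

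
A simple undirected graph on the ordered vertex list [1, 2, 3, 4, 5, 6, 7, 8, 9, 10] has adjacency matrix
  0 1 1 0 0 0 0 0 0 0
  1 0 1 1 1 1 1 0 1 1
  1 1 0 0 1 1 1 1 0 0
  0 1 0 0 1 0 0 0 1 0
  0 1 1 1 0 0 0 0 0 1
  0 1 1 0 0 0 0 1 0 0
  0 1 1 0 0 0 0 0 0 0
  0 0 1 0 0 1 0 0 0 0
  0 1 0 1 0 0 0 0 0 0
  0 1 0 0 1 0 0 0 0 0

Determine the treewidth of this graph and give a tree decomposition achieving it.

The largest bag has 3 vertices, giving width 2; this decomposition certifies tw(G) ≤ 2. On the other hand G contains the 3-clique {3, 6, 8}. A clique must lie in a single bag of any decomposition, so no decomposition can have width below 2. Therefore the treewidth is 2.

Treewidth 2.
One optimal decomposition is:
Bags: B1 = {2, 3, 6}  B2 = {1, 2, 3}  B3 = {2, 3, 5}  B4 = {2, 4, 5}  B5 = {3, 6, 8}  B6 = {2, 3, 7}  B7 = {2, 5, 10}  B8 = {2, 4, 9}
Tree: B1–B2, B1–B3, B3–B4, B1–B5, B2–B6, B3–B7, B4–B8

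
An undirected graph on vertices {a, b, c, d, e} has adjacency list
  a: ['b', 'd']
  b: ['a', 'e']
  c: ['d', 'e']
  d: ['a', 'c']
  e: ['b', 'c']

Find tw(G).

A width-2 tree decomposition is:
Bags: B1 = {a, b, d}  B2 = {b, c, d}  B3 = {b, c, e}
Tree: B1–B2, B2–B3
Each bag holds 3 vertices, so the decomposition has width 2, which upper-bounds the treewidth. For the lower bound, G contains the cycle b–a–d–c–e–b, so G is not a forest; only forests have treewidth ≤ 1, hence tw(G) ≥ 2. Hence tw(G) = 2 exactly.

2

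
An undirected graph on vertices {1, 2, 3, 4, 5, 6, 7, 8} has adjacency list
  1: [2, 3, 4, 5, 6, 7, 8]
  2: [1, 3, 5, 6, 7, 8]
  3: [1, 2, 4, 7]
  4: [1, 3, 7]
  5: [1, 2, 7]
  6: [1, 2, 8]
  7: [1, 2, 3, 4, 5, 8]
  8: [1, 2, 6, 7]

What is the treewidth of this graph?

A width-3 tree decomposition is:
Bags: B1 = {1, 2, 7, 8}  B2 = {1, 2, 3, 7}  B3 = {1, 2, 6, 8}  B4 = {1, 3, 4, 7}  B5 = {1, 2, 5, 7}
Tree: B1–B2, B1–B3, B2–B4, B2–B5
Every bag has size at most 4, so the width is 4 − 1 = 3 and tw(G) ≤ 3. For the lower bound, the 4 vertices {1, 2, 6, 8} are pairwise adjacent, and any tree decomposition puts a clique entirely inside one bag — forcing width ≥ 3. Therefore the treewidth is 3.

3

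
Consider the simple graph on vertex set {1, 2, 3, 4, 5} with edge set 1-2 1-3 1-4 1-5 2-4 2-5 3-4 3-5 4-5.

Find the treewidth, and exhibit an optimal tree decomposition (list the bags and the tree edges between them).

Every bag has size at most 4, so the width is 4 − 1 = 3 and tw(G) ≤ 3. On the other hand G contains the 4-clique {1, 2, 4, 5}. A clique must lie in a single bag of any decomposition, so no decomposition can have width below 3. Therefore the treewidth is 3.

Treewidth 3.
One optimal decomposition is:
Bags: B1 = {1, 3, 4, 5}  B2 = {1, 2, 4, 5}
Tree: B1–B2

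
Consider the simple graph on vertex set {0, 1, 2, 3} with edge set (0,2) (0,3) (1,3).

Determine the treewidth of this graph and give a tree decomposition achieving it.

Treewidth 1.
Bags: B1 = {0, 2}  B2 = {0, 3}  B3 = {1, 3}
Tree: B1–B2, B2–B3

Every bag has size at most 2, so the width is 2 − 1 = 1 and tw(G) ≤ 1. Since G has at least one edge (e.g. 2–0), it is not an edgeless graph, so tw(G) ≥ 1. The upper and lower bounds meet at 1, so that is the treewidth.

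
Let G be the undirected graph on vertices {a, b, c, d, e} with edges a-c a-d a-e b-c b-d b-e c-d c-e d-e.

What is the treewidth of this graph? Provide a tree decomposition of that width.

Each bag holds 4 vertices, so the decomposition has width 3, which upper-bounds the treewidth. Conversely, {a, c, d, e} is a clique of size 4, and the vertices of any clique must share a bag in every tree decomposition; so some bag has ≥ 4 vertices and tw(G) ≥ 3. The upper and lower bounds meet at 3, so that is the treewidth.

Treewidth 3.
One optimal decomposition is:
Bags: B1 = {a, c, d, e}  B2 = {b, c, d, e}
Tree: B1–B2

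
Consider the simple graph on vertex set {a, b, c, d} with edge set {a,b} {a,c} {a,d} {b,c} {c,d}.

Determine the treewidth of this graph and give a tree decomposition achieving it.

Treewidth 2.
One optimal decomposition is:
Bags: B1 = {a, c, d}  B2 = {a, b, c}
Tree: B1–B2

Every bag has size at most 3, so the width is 3 − 1 = 2 and tw(G) ≤ 2. On the other hand G contains the 3-clique {a, c, d}. A clique must lie in a single bag of any decomposition, so no decomposition can have width below 2. The upper and lower bounds meet at 2, so that is the treewidth.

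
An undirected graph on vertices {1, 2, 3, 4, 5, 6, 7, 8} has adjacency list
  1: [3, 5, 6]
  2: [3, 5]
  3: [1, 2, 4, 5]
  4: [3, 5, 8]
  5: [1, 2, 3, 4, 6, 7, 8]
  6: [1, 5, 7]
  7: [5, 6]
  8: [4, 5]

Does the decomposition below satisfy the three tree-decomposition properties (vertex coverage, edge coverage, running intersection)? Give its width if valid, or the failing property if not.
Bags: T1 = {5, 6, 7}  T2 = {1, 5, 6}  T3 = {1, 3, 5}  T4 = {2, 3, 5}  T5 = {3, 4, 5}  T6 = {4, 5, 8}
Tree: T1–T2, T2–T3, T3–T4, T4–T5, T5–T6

Checking the three conditions: (i) the bags cover all of {1, 2, 3, 4, 5, 6, 7, 8}; (ii) for each edge, some bag contains both endpoints; (iii) the bags containing any fixed vertex form a subtree. All hold, so the decomposition is valid with width 3 − 1 = 2.

Yes; width 2.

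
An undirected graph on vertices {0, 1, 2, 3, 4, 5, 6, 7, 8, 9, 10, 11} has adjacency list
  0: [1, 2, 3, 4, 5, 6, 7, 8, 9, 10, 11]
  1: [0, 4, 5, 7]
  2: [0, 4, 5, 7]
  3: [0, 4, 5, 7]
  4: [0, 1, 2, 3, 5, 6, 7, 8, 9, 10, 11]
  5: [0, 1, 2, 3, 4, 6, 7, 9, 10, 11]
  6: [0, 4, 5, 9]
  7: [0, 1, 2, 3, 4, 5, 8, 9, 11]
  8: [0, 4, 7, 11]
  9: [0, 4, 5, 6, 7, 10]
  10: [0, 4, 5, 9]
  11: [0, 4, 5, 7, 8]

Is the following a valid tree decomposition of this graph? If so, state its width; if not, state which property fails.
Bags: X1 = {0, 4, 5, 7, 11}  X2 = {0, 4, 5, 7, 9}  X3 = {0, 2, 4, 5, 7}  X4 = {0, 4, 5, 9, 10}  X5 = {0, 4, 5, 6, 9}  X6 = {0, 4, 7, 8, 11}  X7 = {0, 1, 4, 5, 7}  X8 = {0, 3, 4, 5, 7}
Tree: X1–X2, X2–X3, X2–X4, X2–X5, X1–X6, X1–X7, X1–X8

Yes; width 4.

Checking the three conditions: (i) the bags cover all of {0, 1, 2, 3, 4, 5, 6, 7, 8, 9, 10, 11}; (ii) for each edge, some bag contains both endpoints; (iii) the bags containing any fixed vertex form a subtree. All hold, so the decomposition is valid with width 5 − 1 = 4.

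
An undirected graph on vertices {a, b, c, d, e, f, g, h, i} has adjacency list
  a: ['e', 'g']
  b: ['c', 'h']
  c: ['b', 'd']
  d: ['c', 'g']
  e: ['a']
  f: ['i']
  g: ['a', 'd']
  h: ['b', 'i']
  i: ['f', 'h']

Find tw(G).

A width-1 tree decomposition is:
Bags: B1 = {a, e}  B2 = {a, g}  B3 = {d, g}  B4 = {c, d}  B5 = {b, c}  B6 = {b, h}  B7 = {h, i}  B8 = {f, i}
Tree: B1–B2, B2–B3, B3–B4, B4–B5, B5–B6, B6–B7, B7–B8
The largest bag has 2 vertices, giving width 1; this decomposition certifies tw(G) ≤ 1. Since G has at least one edge (e.g. e–a), it is not an edgeless graph, so tw(G) ≥ 1. Hence tw(G) = 1 exactly.

1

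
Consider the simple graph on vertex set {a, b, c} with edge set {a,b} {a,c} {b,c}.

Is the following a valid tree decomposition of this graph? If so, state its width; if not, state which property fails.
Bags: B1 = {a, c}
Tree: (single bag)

A tree decomposition must satisfy three properties: every vertex lies in some bag; for every edge, both endpoints lie together in some bag; and for every vertex, the bags containing it form a connected subtree. Here vertex b appears in no bag, so the decomposition is invalid.

No — vertex b appears in no bag.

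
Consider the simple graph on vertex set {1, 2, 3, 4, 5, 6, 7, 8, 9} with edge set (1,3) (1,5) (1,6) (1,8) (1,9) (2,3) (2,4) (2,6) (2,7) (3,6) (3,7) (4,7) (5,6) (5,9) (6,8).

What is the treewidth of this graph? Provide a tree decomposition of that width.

Each bag holds 3 vertices, so the decomposition has width 2, which upper-bounds the treewidth. On the other hand G contains the 3-clique {1, 5, 9}. A clique must lie in a single bag of any decomposition, so no decomposition can have width below 2. The upper and lower bounds meet at 2, so that is the treewidth.

Treewidth 2.
One such decomposition:
Bags: B1 = {1, 3, 6}  B2 = {2, 3, 6}  B3 = {1, 5, 6}  B4 = {1, 5, 9}  B5 = {1, 6, 8}  B6 = {2, 3, 7}  B7 = {2, 4, 7}
Tree: B1–B2, B1–B3, B3–B4, B3–B5, B2–B6, B6–B7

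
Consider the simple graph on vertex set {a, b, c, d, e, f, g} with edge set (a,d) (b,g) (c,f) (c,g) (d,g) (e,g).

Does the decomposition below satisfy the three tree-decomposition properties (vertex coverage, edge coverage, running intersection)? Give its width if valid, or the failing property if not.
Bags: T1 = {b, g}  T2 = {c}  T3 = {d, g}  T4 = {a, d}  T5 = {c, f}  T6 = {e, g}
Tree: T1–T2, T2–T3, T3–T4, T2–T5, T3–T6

A tree decomposition must satisfy three properties: every vertex lies in some bag; for every edge, both endpoints lie together in some bag; and for every vertex, the bags containing it form a connected subtree. Here edge (g,c) lies in no bag, so the decomposition is invalid.

No — edge (g,c) lies in no bag.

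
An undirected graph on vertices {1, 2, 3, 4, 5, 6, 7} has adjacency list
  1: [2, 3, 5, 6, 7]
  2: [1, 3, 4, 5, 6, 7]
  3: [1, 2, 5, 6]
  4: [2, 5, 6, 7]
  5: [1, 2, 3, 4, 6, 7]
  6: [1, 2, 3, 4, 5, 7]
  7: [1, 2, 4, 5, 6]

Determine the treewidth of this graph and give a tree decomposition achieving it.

Treewidth 4.
Bags: B1 = {1, 2, 5, 6, 7}  B2 = {1, 2, 3, 5, 6}  B3 = {2, 4, 5, 6, 7}
Tree: B1–B2, B1–B3

Every bag has size at most 5, so the width is 5 − 1 = 4 and tw(G) ≤ 4. Conversely, {1, 2, 3, 5, 6} is a clique of size 5, and the vertices of any clique must share a bag in every tree decomposition; so some bag has ≥ 5 vertices and tw(G) ≥ 4. Therefore the treewidth is 4.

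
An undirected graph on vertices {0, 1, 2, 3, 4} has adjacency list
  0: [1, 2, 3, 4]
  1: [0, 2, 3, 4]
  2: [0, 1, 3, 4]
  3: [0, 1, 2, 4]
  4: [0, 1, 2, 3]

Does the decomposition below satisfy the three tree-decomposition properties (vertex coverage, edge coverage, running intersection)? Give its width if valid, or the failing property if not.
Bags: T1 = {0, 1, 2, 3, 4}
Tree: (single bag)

Vertex coverage: the bags together contain {0, 1, 2, 3, 4}, the full vertex set. Edge coverage: each edge of G has both endpoints in at least one bag. Running intersection: for every vertex, the bags containing it form a connected subtree. All three properties hold, so this is a valid tree decomposition of width max|bag| − 1 = 4, and hence tw(G) ≤ 4.

Yes; width 4.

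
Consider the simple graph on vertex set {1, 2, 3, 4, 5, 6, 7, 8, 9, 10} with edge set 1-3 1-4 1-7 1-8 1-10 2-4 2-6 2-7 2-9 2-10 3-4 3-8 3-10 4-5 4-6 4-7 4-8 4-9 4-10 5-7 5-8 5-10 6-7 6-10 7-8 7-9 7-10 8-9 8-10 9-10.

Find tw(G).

4

A width-4 tree decomposition is:
Bags: B1 = {1, 4, 7, 8, 10}  B2 = {1, 3, 4, 8, 10}  B3 = {4, 7, 8, 9, 10}  B4 = {2, 4, 7, 9, 10}  B5 = {2, 4, 6, 7, 10}  B6 = {4, 5, 7, 8, 10}
Tree: B1–B2, B1–B3, B3–B4, B4–B5, B3–B6
The largest bag has 5 vertices, giving width 4; this decomposition certifies tw(G) ≤ 4. For the lower bound, the 5 vertices {1, 3, 4, 8, 10} are pairwise adjacent, and any tree decomposition puts a clique entirely inside one bag — forcing width ≥ 4. Therefore the treewidth is 4.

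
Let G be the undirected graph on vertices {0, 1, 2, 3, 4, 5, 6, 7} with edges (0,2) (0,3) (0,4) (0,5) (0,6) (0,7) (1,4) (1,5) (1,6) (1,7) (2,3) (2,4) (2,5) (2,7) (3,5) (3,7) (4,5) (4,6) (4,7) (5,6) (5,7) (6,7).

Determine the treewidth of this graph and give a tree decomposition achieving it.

The largest bag has 5 vertices, giving width 4; this decomposition certifies tw(G) ≤ 4. Conversely, {0, 2, 3, 5, 7} is a clique of size 5, and the vertices of any clique must share a bag in every tree decomposition; so some bag has ≥ 5 vertices and tw(G) ≥ 4. Therefore the treewidth is 4.

Treewidth 4.
One optimal decomposition is:
Bags: B1 = {0, 2, 3, 5, 7}  B2 = {0, 2, 4, 5, 7}  B3 = {0, 4, 5, 6, 7}  B4 = {1, 4, 5, 6, 7}
Tree: B1–B2, B2–B3, B3–B4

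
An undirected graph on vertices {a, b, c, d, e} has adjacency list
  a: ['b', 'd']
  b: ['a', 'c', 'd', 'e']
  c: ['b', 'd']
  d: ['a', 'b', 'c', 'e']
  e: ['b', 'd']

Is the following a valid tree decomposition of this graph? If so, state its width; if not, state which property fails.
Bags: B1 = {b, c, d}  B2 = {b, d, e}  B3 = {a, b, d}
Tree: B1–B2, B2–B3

Every vertex of G appears in some bag (union = {a, b, c, d, e}); every edge is covered by a bag; and for each vertex v the set of bags containing v is connected in the bag tree. The decomposition is therefore valid. The largest bag has 3 vertices, so the width is 2.

Yes; width 2.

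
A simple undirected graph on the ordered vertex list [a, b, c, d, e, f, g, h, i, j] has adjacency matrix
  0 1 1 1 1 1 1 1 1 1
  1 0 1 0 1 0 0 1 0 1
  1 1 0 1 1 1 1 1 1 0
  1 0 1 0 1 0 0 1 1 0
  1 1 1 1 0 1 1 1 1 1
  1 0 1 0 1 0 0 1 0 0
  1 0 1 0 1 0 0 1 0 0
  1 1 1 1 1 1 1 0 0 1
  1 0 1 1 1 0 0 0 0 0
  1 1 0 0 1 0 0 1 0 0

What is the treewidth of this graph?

4

A width-4 tree decomposition is:
Bags: B1 = {a, b, e, h, j}  B2 = {a, b, c, e, h}  B3 = {a, c, e, f, h}  B4 = {a, c, d, e, h}  B5 = {a, c, e, g, h}  B6 = {a, c, d, e, i}
Tree: B1–B2, B2–B3, B3–B4, B2–B5, B4–B6
The largest bag has 5 vertices, giving width 4; this decomposition certifies tw(G) ≤ 4. For the lower bound, the 5 vertices {a, b, e, h, j} are pairwise adjacent, and any tree decomposition puts a clique entirely inside one bag — forcing width ≥ 4. Hence tw(G) = 4 exactly.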